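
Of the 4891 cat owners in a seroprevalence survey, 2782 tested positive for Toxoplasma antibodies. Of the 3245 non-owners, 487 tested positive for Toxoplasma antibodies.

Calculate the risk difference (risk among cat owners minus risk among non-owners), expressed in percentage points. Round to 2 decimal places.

41.87

risk, cat owners = 2782/4891 = 0.5688
risk, non-owners = 487/3245 = 0.1501
risk difference = 0.5688 − 0.1501 = 0.4187 → 41.87 percentage points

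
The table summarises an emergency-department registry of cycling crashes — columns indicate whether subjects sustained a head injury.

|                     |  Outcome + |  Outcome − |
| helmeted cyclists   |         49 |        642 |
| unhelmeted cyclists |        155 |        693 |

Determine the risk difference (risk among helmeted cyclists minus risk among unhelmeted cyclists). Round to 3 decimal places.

RD = -0.112

risk, helmeted cyclists = 49/691 = 0.0709
risk, unhelmeted cyclists = 155/848 = 0.1828
risk difference = 0.0709 − 0.1828 = -0.112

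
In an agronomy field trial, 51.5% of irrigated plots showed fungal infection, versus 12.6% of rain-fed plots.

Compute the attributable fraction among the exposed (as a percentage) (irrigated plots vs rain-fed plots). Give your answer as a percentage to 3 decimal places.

AR% = (0.5150 − 0.1260) / 0.5150 = 0.7553 → 75.534%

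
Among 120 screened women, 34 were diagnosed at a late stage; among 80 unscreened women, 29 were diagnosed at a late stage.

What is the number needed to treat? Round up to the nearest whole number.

NNT: 13

risk, screened women = 34/120 = 0.283333
risk, unscreened women = 29/80 = 0.362500
absolute risk difference = 0.079167
1 / 0.079167 = 12.632 → round up → 13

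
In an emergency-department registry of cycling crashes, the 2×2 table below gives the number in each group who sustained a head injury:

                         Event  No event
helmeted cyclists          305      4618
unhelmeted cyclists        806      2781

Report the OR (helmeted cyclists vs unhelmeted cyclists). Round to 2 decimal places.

odds, helmeted cyclists = 305/4618 = 0.0660
odds, unhelmeted cyclists = 806/2781 = 0.2898
OR = 0.0660 / 0.2898 = 0.23

0.23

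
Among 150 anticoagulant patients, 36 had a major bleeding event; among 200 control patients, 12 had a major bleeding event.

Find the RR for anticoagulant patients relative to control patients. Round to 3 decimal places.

4.000

risk, anticoagulant patients = 36/150 = 0.2400
risk, control patients = 12/200 = 0.0600
RR = 0.2400 / 0.0600 = 4.000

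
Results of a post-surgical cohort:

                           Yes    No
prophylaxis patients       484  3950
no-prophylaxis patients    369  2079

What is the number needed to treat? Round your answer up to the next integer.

risk, prophylaxis patients = 484/4434 = 0.109157
risk, no-prophylaxis patients = 369/2448 = 0.150735
absolute risk difference = 0.041579
1 / 0.041579 = 24.051 → round up → 25

NNT = 25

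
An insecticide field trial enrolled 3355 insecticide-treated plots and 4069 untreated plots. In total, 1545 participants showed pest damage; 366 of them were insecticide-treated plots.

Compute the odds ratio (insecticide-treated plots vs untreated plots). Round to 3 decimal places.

0.300

insecticide-treated plots without the outcome: 3355 − 366 = 2989
untreated plots with the outcome: 1545 − 366 = 1179
untreated plots without the outcome: 4069 − 1179 = 2890
odds, insecticide-treated plots = 366/2989 = 0.1224
odds, untreated plots = 1179/2890 = 0.4080
OR = 0.1224 / 0.4080 = 0.300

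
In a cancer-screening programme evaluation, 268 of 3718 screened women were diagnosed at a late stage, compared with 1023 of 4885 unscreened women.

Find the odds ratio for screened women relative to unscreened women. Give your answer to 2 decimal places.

OR = (268 × 3862) / (3450 × 1023) = 1035016/3529350 ≈ 0.29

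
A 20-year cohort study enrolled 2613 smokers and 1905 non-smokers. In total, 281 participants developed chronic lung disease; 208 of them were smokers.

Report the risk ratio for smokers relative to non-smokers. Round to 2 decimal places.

RR = 2.08

smokers without the outcome: 2613 − 208 = 2405
non-smokers with the outcome: 281 − 208 = 73
non-smokers without the outcome: 1905 − 73 = 1832
risk, smokers = 208/2613 = 0.07960
risk, non-smokers = 73/1905 = 0.03832
RR = 0.07960 / 0.03832 = 2.08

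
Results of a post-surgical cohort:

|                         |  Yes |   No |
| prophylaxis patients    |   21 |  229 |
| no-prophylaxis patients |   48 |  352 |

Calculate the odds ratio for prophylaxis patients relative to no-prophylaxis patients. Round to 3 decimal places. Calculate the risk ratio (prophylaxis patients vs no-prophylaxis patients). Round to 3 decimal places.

OR = 0.672; RR = 0.700

odds, prophylaxis patients = 21/229 = 0.0917
odds, no-prophylaxis patients = 48/352 = 0.1364
OR = 0.0917 / 0.1364 = 0.672
risk, prophylaxis patients = 21/250 = 0.0840
risk, no-prophylaxis patients = 48/400 = 0.1200
RR = 0.0840 / 0.1200 = 0.700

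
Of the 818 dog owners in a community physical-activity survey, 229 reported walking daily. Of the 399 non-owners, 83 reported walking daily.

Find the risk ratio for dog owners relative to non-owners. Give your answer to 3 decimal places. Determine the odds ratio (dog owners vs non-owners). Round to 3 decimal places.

risk, dog owners = 229/818 = 0.2800
risk, non-owners = 83/399 = 0.2080
RR = 0.2800 / 0.2080 = 1.346
OR = (229 × 316) / (589 × 83) = 72364/48887 ≈ 1.480

RR = 1.346; OR = 1.480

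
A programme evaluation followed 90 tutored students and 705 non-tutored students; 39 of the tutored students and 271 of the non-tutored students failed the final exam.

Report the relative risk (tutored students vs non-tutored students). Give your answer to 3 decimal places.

risk, tutored students = 39/90 = 0.4333
risk, non-tutored students = 271/705 = 0.3844
RR = 0.4333 / 0.3844 = 1.127

RR = 1.127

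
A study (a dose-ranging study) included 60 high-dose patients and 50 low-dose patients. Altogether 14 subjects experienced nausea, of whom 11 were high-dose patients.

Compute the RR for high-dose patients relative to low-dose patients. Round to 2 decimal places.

RR = 3.06

high-dose patients without the outcome: 60 − 11 = 49
low-dose patients with the outcome: 14 − 11 = 3
low-dose patients without the outcome: 50 − 3 = 47
risk, high-dose patients = 11/60 = 0.1833
risk, low-dose patients = 3/50 = 0.0600
RR = 0.1833 / 0.0600 = 3.06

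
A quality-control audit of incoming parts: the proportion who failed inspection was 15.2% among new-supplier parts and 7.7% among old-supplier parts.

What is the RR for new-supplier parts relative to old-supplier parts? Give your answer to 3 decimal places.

RR = 0.1520 / 0.0770 = 1.974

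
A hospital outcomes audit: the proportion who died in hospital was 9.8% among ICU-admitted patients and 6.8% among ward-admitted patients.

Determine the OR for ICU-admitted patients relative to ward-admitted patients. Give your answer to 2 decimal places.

OR ≈ 1.49

odds, ICU-admitted patients = 0.0980/0.9020 = 0.1086
odds, ward-admitted patients = 0.0680/0.9320 = 0.0730
OR = 0.1086 / 0.0730 = 1.49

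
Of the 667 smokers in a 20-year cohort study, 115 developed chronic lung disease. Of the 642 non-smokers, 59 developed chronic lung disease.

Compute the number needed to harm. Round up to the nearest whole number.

NNH = 13

risk, smokers = 115/667 = 0.172414
risk, non-smokers = 59/642 = 0.091900
absolute risk difference = 0.080513
1 / 0.080513 = 12.420 → round up → 13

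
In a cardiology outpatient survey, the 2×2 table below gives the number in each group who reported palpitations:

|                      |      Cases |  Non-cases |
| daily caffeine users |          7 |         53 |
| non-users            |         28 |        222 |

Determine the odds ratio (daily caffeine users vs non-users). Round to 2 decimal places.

odds, daily caffeine users = 7/53 = 0.1321
odds, non-users = 28/222 = 0.1261
OR = 0.1321 / 0.1261 = 1.05

OR: 1.05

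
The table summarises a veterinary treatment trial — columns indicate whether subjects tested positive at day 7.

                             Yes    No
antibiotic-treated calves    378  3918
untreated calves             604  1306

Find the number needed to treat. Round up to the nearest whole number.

risk, antibiotic-treated calves = 378/4296 = 0.087989
risk, untreated calves = 604/1910 = 0.316230
absolute risk difference = 0.228242
1 / 0.228242 = 4.381 → round up → 5

5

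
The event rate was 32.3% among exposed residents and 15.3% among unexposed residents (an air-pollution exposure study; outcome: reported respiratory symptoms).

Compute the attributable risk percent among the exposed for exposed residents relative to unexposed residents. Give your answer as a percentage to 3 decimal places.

AR% = (0.3230 − 0.1530) / 0.3230 = 0.5263 → 52.632%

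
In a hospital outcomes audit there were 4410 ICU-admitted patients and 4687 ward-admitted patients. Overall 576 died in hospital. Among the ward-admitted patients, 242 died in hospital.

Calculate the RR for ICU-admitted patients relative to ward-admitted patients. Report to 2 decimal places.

ICU-admitted patients with the outcome: 576 − 242 = 334
ICU-admitted patients without the outcome: 4410 − 334 = 4076
ward-admitted patients without the outcome: 4687 − 242 = 4445
risk, ICU-admitted patients = 334/4410 = 0.0757
risk, ward-admitted patients = 242/4687 = 0.0516
RR = 0.0757 / 0.0516 = 1.47

1.47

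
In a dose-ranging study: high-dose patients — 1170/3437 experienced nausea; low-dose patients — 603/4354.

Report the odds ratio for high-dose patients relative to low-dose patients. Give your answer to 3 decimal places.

OR = (1170 × 3751) / (2267 × 603) = 4388670/1367001 ≈ 3.210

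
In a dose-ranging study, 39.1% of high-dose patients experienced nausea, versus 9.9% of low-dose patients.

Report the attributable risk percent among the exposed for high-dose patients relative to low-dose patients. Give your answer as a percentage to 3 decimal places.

AR% = (0.3910 − 0.0990) / 0.3910 = 0.7468 → 74.680%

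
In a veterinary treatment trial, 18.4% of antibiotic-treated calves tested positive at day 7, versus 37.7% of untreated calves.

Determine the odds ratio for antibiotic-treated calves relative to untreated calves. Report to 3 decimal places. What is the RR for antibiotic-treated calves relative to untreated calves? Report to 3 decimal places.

odds, antibiotic-treated calves = 0.1840/0.8160 = 0.2255
odds, untreated calves = 0.3770/0.6230 = 0.6051
OR = 0.2255 / 0.6051 = 0.373
RR = 0.1840 / 0.3770 = 0.488

OR = 0.373; RR = 0.488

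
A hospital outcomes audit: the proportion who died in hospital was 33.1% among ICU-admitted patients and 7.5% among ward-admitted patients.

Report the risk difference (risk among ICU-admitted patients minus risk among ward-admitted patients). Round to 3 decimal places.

risk difference = 0.3310 − 0.0750 = 0.256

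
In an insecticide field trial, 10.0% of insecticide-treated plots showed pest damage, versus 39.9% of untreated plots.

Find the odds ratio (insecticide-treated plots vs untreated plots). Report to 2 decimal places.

OR: 0.17

odds, insecticide-treated plots = 0.1000/0.9000 = 0.1111
odds, untreated plots = 0.3990/0.6010 = 0.6639
OR = 0.1111 / 0.6639 = 0.17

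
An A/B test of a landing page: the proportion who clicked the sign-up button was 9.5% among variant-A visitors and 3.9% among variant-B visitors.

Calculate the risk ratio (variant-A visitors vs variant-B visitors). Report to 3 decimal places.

RR = 0.09500 / 0.03900 = 2.436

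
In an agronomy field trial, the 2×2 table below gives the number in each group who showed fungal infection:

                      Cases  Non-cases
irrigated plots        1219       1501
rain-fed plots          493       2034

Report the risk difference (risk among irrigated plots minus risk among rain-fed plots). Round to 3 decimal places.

RD: 0.253

risk, irrigated plots = 1219/2720 = 0.4482
risk, rain-fed plots = 493/2527 = 0.1951
risk difference = 0.4482 − 0.1951 = 0.253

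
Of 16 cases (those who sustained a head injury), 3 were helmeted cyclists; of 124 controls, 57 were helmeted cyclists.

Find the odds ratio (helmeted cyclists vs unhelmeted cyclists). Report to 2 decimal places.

OR = (3 × 67) / (57 × 13) = 201/741 ≈ 0.27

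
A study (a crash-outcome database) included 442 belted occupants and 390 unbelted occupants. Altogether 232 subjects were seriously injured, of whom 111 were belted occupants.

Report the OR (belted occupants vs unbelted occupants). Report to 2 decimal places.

belted occupants without the outcome: 442 − 111 = 331
unbelted occupants with the outcome: 232 − 111 = 121
unbelted occupants without the outcome: 390 − 121 = 269
OR = (111 × 269) / (331 × 121) = 29859/40051 ≈ 0.75

OR: 0.75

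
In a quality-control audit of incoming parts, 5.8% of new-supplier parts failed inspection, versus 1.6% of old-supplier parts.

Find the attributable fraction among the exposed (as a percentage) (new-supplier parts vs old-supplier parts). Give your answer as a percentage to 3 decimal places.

AR% = (0.05800 − 0.01600) / 0.05800 = 0.7241 → 72.414%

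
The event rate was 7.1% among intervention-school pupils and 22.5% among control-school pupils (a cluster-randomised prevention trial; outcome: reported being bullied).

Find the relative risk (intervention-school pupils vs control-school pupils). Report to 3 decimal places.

RR = 0.0710 / 0.2250 = 0.316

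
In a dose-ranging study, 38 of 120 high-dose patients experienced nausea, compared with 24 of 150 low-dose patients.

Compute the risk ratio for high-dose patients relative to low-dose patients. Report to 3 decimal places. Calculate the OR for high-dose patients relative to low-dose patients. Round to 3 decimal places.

RR = 1.979; OR = 2.433

risk, high-dose patients = 38/120 = 0.3167
risk, low-dose patients = 24/150 = 0.1600
RR = 0.3167 / 0.1600 = 1.979
OR = (38 × 126) / (82 × 24) = 4788/1968 ≈ 2.433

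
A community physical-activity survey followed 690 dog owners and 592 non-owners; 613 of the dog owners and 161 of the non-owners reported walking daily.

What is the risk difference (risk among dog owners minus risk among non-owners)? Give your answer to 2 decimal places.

RD = 0.62

risk, dog owners = 613/690 = 0.8884
risk, non-owners = 161/592 = 0.2720
risk difference = 0.8884 − 0.2720 = 0.62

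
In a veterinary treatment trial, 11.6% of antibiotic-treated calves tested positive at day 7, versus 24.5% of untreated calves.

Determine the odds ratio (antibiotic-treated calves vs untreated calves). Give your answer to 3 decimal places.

odds, antibiotic-treated calves = 0.1160/0.8840 = 0.1312
odds, untreated calves = 0.2450/0.7550 = 0.3245
OR = 0.1312 / 0.3245 = 0.404

0.404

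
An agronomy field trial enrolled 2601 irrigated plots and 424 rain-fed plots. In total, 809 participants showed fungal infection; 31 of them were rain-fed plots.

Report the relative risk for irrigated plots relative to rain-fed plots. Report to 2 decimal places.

irrigated plots with the outcome: 809 − 31 = 778
irrigated plots without the outcome: 2601 − 778 = 1823
rain-fed plots without the outcome: 424 − 31 = 393
risk, irrigated plots = 778/2601 = 0.2991
risk, rain-fed plots = 31/424 = 0.0731
RR = 0.2991 / 0.0731 = 4.09

RR = 4.09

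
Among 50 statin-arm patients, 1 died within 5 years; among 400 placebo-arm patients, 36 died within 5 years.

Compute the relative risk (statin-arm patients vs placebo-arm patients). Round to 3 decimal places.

0.222

risk, statin-arm patients = 1/50 = 0.02000
risk, placebo-arm patients = 36/400 = 0.09000
RR = 0.02000 / 0.09000 = 0.222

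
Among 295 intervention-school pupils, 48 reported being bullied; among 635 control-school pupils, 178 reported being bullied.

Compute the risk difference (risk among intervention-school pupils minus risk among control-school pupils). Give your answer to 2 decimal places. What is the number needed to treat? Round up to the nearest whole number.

RD = -0.12; NNT = 9

risk, intervention-school pupils = 48/295 = 0.1627
risk, control-school pupils = 178/635 = 0.2803
risk difference = 0.1627 − 0.2803 = -0.12
absolute risk difference = 0.117603
1 / 0.117603 = 8.503 → round up → 9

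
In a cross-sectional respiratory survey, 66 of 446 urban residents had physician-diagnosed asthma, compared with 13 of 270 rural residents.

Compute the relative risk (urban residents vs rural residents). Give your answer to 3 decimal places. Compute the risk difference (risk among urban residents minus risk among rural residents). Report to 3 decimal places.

risk, urban residents = 66/446 = 0.14798
risk, rural residents = 13/270 = 0.04815
RR = 0.14798 / 0.04815 = 3.073
risk difference = 0.14798 − 0.04815 = 0.100

RR = 3.073; RD = 0.100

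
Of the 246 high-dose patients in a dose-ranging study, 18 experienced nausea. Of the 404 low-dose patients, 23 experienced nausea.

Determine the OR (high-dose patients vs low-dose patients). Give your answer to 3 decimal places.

OR = (18 × 381) / (228 × 23) = 6858/5244 ≈ 1.308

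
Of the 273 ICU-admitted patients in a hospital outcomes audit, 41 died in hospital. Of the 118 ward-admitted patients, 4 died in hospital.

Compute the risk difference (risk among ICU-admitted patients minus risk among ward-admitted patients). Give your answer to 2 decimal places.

RD: 0.12

risk, ICU-admitted patients = 41/273 = 0.15018
risk, ward-admitted patients = 4/118 = 0.03390
risk difference = 0.15018 − 0.03390 = 0.12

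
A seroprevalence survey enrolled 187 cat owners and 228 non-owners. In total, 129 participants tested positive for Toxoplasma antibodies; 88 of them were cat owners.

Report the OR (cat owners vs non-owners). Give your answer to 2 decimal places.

OR: 4.05

cat owners without the outcome: 187 − 88 = 99
non-owners with the outcome: 129 − 88 = 41
non-owners without the outcome: 228 − 41 = 187
OR = (88 × 187) / (99 × 41) = 16456/4059 ≈ 4.05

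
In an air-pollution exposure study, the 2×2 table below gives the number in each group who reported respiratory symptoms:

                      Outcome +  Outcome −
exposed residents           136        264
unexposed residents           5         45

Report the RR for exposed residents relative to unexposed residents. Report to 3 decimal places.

3.400

risk, exposed residents = 136/400 = 0.3400
risk, unexposed residents = 5/50 = 0.1000
RR = 0.3400 / 0.1000 = 3.400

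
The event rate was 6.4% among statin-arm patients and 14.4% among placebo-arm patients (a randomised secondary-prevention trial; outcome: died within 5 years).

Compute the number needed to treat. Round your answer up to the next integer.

NNT: 13

absolute risk difference = 0.080000
1 / 0.080000 = 12.500 → round up → 13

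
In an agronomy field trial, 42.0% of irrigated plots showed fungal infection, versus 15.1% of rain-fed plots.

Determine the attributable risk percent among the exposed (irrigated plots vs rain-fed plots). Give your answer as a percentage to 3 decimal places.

AR% = (0.4200 − 0.1510) / 0.4200 = 0.6405 → 64.048%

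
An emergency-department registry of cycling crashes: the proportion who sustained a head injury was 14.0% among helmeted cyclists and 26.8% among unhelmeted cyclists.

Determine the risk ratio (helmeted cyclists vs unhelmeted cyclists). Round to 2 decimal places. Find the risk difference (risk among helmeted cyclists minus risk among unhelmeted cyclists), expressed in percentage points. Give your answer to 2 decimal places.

RR = 0.52; RD = -12.80

RR = 0.1400 / 0.2680 = 0.52
risk difference = 0.1400 − 0.2680 = -0.1280 → -12.80 percentage points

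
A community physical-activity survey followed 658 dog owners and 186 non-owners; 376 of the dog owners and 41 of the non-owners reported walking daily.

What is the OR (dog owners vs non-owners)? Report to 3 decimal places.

OR = 4.715

odds, dog owners = 376/282 = 1.3333
odds, non-owners = 41/145 = 0.2828
OR = 1.3333 / 0.2828 = 4.715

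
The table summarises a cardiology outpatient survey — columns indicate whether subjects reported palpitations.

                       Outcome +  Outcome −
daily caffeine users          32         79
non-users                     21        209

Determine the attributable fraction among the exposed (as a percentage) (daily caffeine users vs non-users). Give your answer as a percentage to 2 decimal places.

AR% = 68.33%

risk, daily caffeine users = 32/111 = 0.2883
risk, non-users = 21/230 = 0.0913
AR% = (0.2883 − 0.0913) / 0.2883 = 0.6833 → 68.33%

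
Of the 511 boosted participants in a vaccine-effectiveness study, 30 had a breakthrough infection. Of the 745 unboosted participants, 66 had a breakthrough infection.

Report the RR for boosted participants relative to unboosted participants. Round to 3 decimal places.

RR: 0.663

risk, boosted participants = 30/511 = 0.0587
risk, unboosted participants = 66/745 = 0.0886
RR = 0.0587 / 0.0886 = 0.663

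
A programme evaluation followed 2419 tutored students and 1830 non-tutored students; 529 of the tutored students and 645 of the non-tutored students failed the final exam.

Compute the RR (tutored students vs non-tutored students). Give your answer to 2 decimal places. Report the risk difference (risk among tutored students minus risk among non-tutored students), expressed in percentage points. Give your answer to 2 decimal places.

RR = 0.62; RD = -13.38

risk, tutored students = 529/2419 = 0.2187
risk, non-tutored students = 645/1830 = 0.3525
RR = 0.2187 / 0.3525 = 0.62
risk difference = 0.2187 − 0.3525 = -0.1338 → -13.38 percentage points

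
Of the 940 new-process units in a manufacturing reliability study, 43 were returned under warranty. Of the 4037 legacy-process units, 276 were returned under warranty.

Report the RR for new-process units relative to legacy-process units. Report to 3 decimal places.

risk, new-process units = 43/940 = 0.04574
risk, legacy-process units = 276/4037 = 0.06837
RR = 0.04574 / 0.06837 = 0.669

0.669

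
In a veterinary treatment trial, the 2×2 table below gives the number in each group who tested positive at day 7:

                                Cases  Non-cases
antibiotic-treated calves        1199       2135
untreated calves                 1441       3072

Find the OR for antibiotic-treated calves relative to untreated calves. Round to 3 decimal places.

OR = (1199 × 3072) / (2135 × 1441) = 3683328/3076535 ≈ 1.197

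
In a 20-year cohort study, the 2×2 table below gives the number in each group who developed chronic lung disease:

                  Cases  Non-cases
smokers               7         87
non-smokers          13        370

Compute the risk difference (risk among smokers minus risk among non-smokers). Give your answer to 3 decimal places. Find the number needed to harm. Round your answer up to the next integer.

RD = 0.041; NNH = 25

risk, smokers = 7/94 = 0.07447
risk, non-smokers = 13/383 = 0.03394
risk difference = 0.07447 − 0.03394 = 0.041
absolute risk difference = 0.040526
1 / 0.040526 = 24.676 → round up → 25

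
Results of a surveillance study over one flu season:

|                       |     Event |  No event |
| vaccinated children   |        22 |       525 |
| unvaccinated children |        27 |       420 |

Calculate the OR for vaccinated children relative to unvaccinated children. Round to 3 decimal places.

OR = (22 × 420) / (525 × 27) = 9240/14175 ≈ 0.652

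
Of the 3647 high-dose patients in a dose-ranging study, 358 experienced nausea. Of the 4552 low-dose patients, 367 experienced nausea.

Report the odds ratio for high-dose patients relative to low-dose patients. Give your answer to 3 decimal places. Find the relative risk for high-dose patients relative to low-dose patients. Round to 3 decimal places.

OR = 1.241; RR = 1.218

OR = (358 × 4185) / (3289 × 367) = 1498230/1207063 ≈ 1.241
risk, high-dose patients = 358/3647 = 0.0982
risk, low-dose patients = 367/4552 = 0.0806
RR = 0.0982 / 0.0806 = 1.218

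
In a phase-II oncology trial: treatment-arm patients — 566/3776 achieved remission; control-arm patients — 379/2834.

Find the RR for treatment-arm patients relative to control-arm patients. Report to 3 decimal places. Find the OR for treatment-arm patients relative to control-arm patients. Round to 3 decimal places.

RR = 1.121; OR = 1.142

risk, treatment-arm patients = 566/3776 = 0.1499
risk, control-arm patients = 379/2834 = 0.1337
RR = 0.1499 / 0.1337 = 1.121
odds, treatment-arm patients = 566/3210 = 0.1763
odds, control-arm patients = 379/2455 = 0.1544
OR = 0.1763 / 0.1544 = 1.142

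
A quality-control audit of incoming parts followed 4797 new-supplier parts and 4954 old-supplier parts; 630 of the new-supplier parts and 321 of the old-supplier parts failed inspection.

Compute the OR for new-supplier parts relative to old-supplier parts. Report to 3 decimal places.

OR = (630 × 4633) / (4167 × 321) = 2918790/1337607 ≈ 2.182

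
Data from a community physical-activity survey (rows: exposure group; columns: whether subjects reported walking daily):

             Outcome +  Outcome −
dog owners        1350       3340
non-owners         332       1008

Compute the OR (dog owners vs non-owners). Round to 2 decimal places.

OR = (1350 × 1008) / (3340 × 332) = 1360800/1108880 ≈ 1.23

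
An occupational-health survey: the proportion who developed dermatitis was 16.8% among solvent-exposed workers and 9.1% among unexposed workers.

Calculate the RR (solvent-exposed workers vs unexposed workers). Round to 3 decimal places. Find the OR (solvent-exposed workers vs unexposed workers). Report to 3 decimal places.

RR = 0.1680 / 0.0910 = 1.846
odds, solvent-exposed workers = 0.1680/0.8320 = 0.2019
odds, unexposed workers = 0.0910/0.9090 = 0.1001
OR = 0.2019 / 0.1001 = 2.017

RR = 1.846; OR = 2.017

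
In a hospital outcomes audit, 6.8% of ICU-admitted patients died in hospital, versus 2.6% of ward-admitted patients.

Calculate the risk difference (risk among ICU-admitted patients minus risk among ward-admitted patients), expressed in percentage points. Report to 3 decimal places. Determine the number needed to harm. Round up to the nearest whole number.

RD = 4.200; NNH = 24

risk difference = 0.06800 − 0.02600 = 0.04200 → 4.200 percentage points
absolute risk difference = 0.042000
1 / 0.042000 = 23.810 → round up → 24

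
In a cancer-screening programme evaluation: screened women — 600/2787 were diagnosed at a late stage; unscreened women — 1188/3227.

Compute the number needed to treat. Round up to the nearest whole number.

risk, screened women = 600/2787 = 0.215285
risk, unscreened women = 1188/3227 = 0.368144
absolute risk difference = 0.152859
1 / 0.152859 = 6.542 → round up → 7

NNT ≈ 7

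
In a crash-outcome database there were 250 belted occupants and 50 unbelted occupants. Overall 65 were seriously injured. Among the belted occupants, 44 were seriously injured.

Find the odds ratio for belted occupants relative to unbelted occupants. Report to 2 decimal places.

belted occupants without the outcome: 250 − 44 = 206
unbelted occupants with the outcome: 65 − 44 = 21
unbelted occupants without the outcome: 50 − 21 = 29
OR = (44 × 29) / (206 × 21) = 1276/4326 ≈ 0.29

0.29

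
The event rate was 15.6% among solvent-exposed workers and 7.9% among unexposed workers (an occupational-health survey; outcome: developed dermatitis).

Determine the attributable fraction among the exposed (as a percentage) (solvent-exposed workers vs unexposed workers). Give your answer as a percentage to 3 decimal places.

AR% = (0.1560 − 0.0790) / 0.1560 = 0.4936 → 49.359%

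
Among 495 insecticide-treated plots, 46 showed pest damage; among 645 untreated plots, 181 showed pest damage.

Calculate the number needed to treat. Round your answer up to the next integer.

risk, insecticide-treated plots = 46/495 = 0.092929
risk, untreated plots = 181/645 = 0.280620
absolute risk difference = 0.187691
1 / 0.187691 = 5.328 → round up → 6

NNT = 6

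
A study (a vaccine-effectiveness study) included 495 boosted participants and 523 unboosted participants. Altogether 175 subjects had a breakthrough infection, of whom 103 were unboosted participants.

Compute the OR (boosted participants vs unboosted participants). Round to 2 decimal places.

OR ≈ 0.69

boosted participants with the outcome: 175 − 103 = 72
boosted participants without the outcome: 495 − 72 = 423
unboosted participants without the outcome: 523 − 103 = 420
OR = (72 × 420) / (423 × 103) = 30240/43569 ≈ 0.69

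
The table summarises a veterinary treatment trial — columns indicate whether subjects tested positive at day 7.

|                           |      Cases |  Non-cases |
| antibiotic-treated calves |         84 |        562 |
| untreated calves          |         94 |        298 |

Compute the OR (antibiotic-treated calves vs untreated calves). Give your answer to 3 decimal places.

OR = (84 × 298) / (562 × 94) = 25032/52828 ≈ 0.474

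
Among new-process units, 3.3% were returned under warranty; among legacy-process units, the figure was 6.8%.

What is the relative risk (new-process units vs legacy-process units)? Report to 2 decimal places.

RR = 0.03300 / 0.06800 = 0.49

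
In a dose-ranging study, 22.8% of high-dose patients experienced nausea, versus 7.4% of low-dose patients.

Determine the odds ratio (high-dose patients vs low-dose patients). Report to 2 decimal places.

odds, high-dose patients = 0.2280/0.7720 = 0.2953
odds, low-dose patients = 0.0740/0.9260 = 0.0799
OR = 0.2953 / 0.0799 = 3.70

OR: 3.70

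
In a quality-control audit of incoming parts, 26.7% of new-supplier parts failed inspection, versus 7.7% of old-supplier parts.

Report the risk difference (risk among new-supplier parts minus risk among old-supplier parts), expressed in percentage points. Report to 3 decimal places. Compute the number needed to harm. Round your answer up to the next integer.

risk difference = 0.2670 − 0.0770 = 0.1900 → 19.000 percentage points
absolute risk difference = 0.190000
1 / 0.190000 = 5.263 → round up → 6

RD = 19.000; NNH = 6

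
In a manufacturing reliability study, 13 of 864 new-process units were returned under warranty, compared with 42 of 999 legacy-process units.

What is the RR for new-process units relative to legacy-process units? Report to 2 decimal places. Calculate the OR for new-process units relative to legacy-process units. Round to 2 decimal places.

risk, new-process units = 13/864 = 0.01505
risk, legacy-process units = 42/999 = 0.04204
RR = 0.01505 / 0.04204 = 0.36
odds, new-process units = 13/851 = 0.01528
odds, legacy-process units = 42/957 = 0.04389
OR = 0.01528 / 0.04389 = 0.35

RR = 0.36; OR = 0.35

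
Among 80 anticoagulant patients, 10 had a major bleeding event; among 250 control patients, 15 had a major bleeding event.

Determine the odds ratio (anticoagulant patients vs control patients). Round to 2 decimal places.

OR = (10 × 235) / (70 × 15) = 2350/1050 ≈ 2.24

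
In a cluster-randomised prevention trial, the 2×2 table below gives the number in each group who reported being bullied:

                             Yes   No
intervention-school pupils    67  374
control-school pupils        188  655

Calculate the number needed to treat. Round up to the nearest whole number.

NNT = 15

risk, intervention-school pupils = 67/441 = 0.151927
risk, control-school pupils = 188/843 = 0.223013
absolute risk difference = 0.071086
1 / 0.071086 = 14.067 → round up → 15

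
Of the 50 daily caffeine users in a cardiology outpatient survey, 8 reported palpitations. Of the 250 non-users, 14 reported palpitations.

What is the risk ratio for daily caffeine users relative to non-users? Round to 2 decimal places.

2.86

risk, daily caffeine users = 8/50 = 0.1600
risk, non-users = 14/250 = 0.0560
RR = 0.1600 / 0.0560 = 2.86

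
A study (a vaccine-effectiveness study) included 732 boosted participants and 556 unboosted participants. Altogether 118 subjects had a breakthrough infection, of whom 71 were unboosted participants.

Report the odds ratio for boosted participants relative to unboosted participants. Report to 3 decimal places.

OR ≈ 0.469

boosted participants with the outcome: 118 − 71 = 47
boosted participants without the outcome: 732 − 47 = 685
unboosted participants without the outcome: 556 − 71 = 485
odds, boosted participants = 47/685 = 0.0686
odds, unboosted participants = 71/485 = 0.1464
OR = 0.0686 / 0.1464 = 0.469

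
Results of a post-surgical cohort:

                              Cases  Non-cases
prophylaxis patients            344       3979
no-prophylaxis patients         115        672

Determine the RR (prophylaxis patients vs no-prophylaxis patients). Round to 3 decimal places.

0.545

risk, prophylaxis patients = 344/4323 = 0.0796
risk, no-prophylaxis patients = 115/787 = 0.1461
RR = 0.0796 / 0.1461 = 0.545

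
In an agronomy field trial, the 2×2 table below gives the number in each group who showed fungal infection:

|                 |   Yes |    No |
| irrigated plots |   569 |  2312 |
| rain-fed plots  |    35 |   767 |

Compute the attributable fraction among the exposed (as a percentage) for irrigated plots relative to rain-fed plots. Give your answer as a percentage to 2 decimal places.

risk, irrigated plots = 569/2881 = 0.19750
risk, rain-fed plots = 35/802 = 0.04364
AR% = (0.19750 − 0.04364) / 0.19750 = 0.7790 → 77.90%

AR%: 77.90%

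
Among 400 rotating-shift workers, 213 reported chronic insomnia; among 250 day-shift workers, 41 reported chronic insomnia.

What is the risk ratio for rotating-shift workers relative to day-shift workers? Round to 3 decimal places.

risk, rotating-shift workers = 213/400 = 0.5325
risk, day-shift workers = 41/250 = 0.1640
RR = 0.5325 / 0.1640 = 3.247

3.247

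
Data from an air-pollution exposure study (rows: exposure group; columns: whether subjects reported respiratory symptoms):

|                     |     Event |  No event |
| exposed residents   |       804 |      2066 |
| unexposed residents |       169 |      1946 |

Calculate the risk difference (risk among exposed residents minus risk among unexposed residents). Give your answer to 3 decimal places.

RD = 0.200

risk, exposed residents = 804/2870 = 0.2801
risk, unexposed residents = 169/2115 = 0.0799
risk difference = 0.2801 − 0.0799 = 0.200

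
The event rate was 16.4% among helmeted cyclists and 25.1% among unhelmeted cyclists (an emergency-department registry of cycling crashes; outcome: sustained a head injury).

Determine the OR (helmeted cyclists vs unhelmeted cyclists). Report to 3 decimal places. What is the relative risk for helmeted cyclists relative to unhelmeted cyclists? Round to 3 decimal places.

OR = 0.585; RR = 0.653

odds, helmeted cyclists = 0.1640/0.8360 = 0.1962
odds, unhelmeted cyclists = 0.2510/0.7490 = 0.3351
OR = 0.1962 / 0.3351 = 0.585
RR = 0.1640 / 0.2510 = 0.653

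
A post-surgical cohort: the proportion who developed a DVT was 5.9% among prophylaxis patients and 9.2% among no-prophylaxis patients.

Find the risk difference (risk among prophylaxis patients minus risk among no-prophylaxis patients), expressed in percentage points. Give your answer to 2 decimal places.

RD = -3.30

risk difference = 0.0590 − 0.0920 = -0.0330 → -3.30 percentage points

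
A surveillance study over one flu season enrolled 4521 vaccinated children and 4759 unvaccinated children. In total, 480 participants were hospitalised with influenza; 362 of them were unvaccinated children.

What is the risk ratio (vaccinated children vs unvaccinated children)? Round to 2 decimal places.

0.34

vaccinated children with the outcome: 480 − 362 = 118
vaccinated children without the outcome: 4521 − 118 = 4403
unvaccinated children without the outcome: 4759 − 362 = 4397
risk, vaccinated children = 118/4521 = 0.02610
risk, unvaccinated children = 362/4759 = 0.07607
RR = 0.02610 / 0.07607 = 0.34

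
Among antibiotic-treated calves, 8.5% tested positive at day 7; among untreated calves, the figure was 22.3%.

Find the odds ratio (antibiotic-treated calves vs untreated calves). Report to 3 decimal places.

odds, antibiotic-treated calves = 0.0850/0.9150 = 0.0929
odds, untreated calves = 0.2230/0.7770 = 0.2870
OR = 0.0929 / 0.2870 = 0.324

0.324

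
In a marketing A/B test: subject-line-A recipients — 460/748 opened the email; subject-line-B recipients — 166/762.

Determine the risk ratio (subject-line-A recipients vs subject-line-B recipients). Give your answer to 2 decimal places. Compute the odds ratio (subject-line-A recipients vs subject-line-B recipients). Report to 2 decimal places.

RR = 2.82; OR = 5.73

risk, subject-line-A recipients = 460/748 = 0.6150
risk, subject-line-B recipients = 166/762 = 0.2178
RR = 0.6150 / 0.2178 = 2.82
OR = (460 × 596) / (288 × 166) = 274160/47808 ≈ 5.73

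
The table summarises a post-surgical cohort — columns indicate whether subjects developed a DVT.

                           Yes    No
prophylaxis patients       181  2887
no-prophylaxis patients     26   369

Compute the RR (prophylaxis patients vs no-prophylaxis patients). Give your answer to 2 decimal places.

0.90

risk, prophylaxis patients = 181/3068 = 0.0590
risk, no-prophylaxis patients = 26/395 = 0.0658
RR = 0.0590 / 0.0658 = 0.90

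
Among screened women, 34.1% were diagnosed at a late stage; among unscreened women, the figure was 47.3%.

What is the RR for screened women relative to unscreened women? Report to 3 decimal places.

RR = 0.3410 / 0.4730 = 0.721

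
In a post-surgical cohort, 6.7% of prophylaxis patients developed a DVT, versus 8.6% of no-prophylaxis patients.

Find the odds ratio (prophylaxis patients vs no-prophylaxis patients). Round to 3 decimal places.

0.763

odds, prophylaxis patients = 0.0670/0.9330 = 0.0718
odds, no-prophylaxis patients = 0.0860/0.9140 = 0.0941
OR = 0.0718 / 0.0941 = 0.763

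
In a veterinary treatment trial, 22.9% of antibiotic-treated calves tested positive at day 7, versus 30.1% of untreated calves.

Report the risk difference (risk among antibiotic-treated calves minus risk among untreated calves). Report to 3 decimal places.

risk difference = 0.2290 − 0.3010 = -0.072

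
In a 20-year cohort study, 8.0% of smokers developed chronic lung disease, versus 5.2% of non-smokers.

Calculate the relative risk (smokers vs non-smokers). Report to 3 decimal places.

RR = 0.0800 / 0.0520 = 1.538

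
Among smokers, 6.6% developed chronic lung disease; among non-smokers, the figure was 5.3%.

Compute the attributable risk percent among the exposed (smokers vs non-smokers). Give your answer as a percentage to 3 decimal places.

AR% = (0.0660 − 0.0530) / 0.0660 = 0.1970 → 19.697%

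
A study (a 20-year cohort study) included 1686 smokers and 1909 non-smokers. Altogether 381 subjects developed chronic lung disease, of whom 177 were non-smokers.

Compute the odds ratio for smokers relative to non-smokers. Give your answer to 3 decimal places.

OR = 1.347

smokers with the outcome: 381 − 177 = 204
smokers without the outcome: 1686 − 204 = 1482
non-smokers without the outcome: 1909 − 177 = 1732
odds, smokers = 204/1482 = 0.1377
odds, non-smokers = 177/1732 = 0.1022
OR = 0.1377 / 0.1022 = 1.347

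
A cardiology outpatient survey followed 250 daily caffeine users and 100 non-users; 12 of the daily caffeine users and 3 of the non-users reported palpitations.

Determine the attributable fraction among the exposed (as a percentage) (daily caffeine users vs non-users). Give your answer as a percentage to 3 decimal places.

37.500%

risk, daily caffeine users = 12/250 = 0.04800
risk, non-users = 3/100 = 0.03000
AR% = (0.04800 − 0.03000) / 0.04800 = 0.3750 → 37.500%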